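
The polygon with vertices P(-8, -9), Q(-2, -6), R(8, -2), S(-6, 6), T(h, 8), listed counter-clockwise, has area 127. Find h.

Write out the shoelace sum; only the two edges meeting at T involve h:
2·Area = [((-6)·8 − h·6) + (h·(-9) − (-8)·8)] + 118
       = -15·h + 134 = 254
⇒ h = -8.

-8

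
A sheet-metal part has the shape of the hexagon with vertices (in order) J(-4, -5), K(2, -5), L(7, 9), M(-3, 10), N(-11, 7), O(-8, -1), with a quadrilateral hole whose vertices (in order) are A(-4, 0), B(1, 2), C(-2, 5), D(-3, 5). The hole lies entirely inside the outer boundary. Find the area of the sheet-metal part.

173

Outer boundary:
Apply the shoelace formula: 2A = Σ (x_i·y_{i+1} − x_{i+1}·y_i), indices taken mod 6.
Cross-terms: 30, 53, 97, 89, 67, 36  ⇒  Σ = 372
Area = |Σ|/2 = 186.
Hole:
Apply the shoelace (surveyor's) formula: 2A = Σ (x_i·y_{i+1} − x_{i+1}·y_i), indices taken mod 4.
Cross-terms: -8, 9, 5, 20  ⇒  Σ = 26
Area = |Σ|/2 = 13.
Net area = 186 − 13 = 173.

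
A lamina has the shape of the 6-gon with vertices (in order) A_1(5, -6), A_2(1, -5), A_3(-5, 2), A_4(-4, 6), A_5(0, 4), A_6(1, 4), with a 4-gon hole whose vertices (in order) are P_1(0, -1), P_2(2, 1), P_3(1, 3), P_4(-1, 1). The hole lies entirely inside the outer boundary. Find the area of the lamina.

49

Outer boundary:
Apply the shoelace (surveyor's) formula: 2A = Σ (x_i·y_{i+1} − x_{i+1}·y_i), indices taken mod 6.
Cross-terms: -19, -23, -22, -16, -4, -26  ⇒  Σ = -110
Area = |Σ|/2 = 55.
Hole:
Apply Gauss's area formula: 2A = Σ (x_i·y_{i+1} − x_{i+1}·y_i), indices taken mod 4.
Cross-terms: 2, 5, 4, 1  ⇒  Σ = 12
Area = |Σ|/2 = 6.
Net area = 55 − 6 = 49.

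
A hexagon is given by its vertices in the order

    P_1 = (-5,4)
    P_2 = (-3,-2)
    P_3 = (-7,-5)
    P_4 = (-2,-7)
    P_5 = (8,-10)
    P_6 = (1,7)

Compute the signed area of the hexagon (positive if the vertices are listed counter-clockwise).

Σ = (22) + (1) + (39) + (76) + (66) + (39) = 243
Signed area = Σ/2 = 121.5 (positive ⇒ counter-clockwise traversal).

121.5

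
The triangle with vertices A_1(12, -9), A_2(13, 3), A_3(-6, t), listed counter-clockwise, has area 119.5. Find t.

14

Write out the shoelace sum; only the two edges meeting at A_3 involve t:
2·Area = [(13·t − (-6)·3) + ((-6)·(-9) − 12·t)] + 153
       = 1·t + 225 = 239
⇒ t = 14.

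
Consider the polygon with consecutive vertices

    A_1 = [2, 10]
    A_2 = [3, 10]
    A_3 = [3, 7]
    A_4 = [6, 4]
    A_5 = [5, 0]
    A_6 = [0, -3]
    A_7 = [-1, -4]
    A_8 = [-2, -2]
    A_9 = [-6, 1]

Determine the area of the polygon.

A_1→A_2: (2)(10) − (3)(10) = -10
A_2→A_3: (3)(7) − (3)(10) = -9
A_3→A_4: (3)(4) − (6)(7) = -30
A_4→A_5: (6)(0) − (5)(4) = -20
A_5→A_6: (5)(-3) − (0)(0) = -15
A_6→A_7: (0)(-4) − (-1)(-3) = -3
A_7→A_8: (-1)(-2) − (-2)(-4) = -6
A_8→A_9: (-2)(1) − (-6)(-2) = -14
A_9→A_1: (-6)(10) − (2)(1) = -62
Σ = -169
Area = |Σ|/2 = 84.5.

84.5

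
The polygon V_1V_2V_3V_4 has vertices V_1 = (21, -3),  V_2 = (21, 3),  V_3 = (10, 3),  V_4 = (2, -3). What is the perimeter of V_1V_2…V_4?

46

|V_1V_2| = √((0)² + (6)²) = √36 = 6
|V_2V_3| = √((-11)² + (0)²) = √121 = 11
|V_3V_4| = √((-8)² + (-6)²) = √100 = 10
|V_4V_1| = √((19)² + (0)²) = √361 = 19
Perimeter = 6 + 11 + 10 + 19 = 46.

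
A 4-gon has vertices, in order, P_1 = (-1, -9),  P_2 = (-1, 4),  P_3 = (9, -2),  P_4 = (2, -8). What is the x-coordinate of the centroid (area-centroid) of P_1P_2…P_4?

Apply the shoelace formula. First the cross-terms c_i = x_i·y_{i+1} − x_{i+1}·y_i:
  -13, -34, -68, -26  ⇒  2A = -141, A = -70.5.
Then Σ (x_i + x_{i+1})·c_i = -1020, so x̄ = -1020 / (6·(-70.5)) = 340/141.

340/141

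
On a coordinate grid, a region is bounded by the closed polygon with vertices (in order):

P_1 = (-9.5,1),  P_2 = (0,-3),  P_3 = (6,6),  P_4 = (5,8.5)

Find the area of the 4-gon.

76.625

Apply Gauss's area formula: 2A = Σ (x_i·y_{i+1} − x_{i+1}·y_i), indices taken mod 4.
Σ = (28.5) + (18) + (21) + (85.75) = 153.25
Area = |Σ|/2 = 76.625.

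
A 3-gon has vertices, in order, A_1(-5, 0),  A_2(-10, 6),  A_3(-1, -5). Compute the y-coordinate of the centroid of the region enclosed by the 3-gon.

Apply the shoelace (surveyor's) formula. First the cross-terms c_i = x_i·y_{i+1} − x_{i+1}·y_i:
  -30, 56, -25  ⇒  2A = 1, A = 0.5.
Then Σ (y_i + y_{i+1})·c_i = 1, so ȳ = 1 / (6·0.5) = 1/3.

1/3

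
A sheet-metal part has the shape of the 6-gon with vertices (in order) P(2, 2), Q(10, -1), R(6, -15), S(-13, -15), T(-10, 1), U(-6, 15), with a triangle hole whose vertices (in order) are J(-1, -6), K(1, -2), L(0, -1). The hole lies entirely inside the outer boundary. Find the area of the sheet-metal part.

397

Outer boundary:
Apply the surveyor's formula: 2A = Σ (x_i·y_{i+1} − x_{i+1}·y_i), indices taken mod 6.
Σ = (-22) + (-144) + (-285) + (-163) + (-144) + (-42) = -800
Area = |Σ|/2 = 400.
Hole:
Apply the shoelace (surveyor's) formula: 2A = Σ (x_i·y_{i+1} − x_{i+1}·y_i), indices taken mod 3.
Σ = (8) + (-1) + (-1) = 6
Area = |Σ|/2 = 3.
Net area = 400 − 3 = 397.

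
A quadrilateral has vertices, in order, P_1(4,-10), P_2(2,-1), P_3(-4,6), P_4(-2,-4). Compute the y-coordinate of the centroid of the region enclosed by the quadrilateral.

-73/33

Apply Gauss's area formula. First the cross-terms c_i = x_i·y_{i+1} − x_{i+1}·y_i:
  16, 8, 28, 36  ⇒  2A = 88, A = 44.
Then Σ (y_i + y_{i+1})·c_i = -584, so ȳ = -584 / (6·44) = -73/33.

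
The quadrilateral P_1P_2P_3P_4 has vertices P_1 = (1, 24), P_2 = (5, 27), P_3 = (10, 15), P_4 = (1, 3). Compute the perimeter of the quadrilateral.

54

|P_1P_2| = √((4)² + (3)²) = √25 = 5
|P_2P_3| = √((5)² + (-12)²) = √169 = 13
|P_3P_4| = √((-9)² + (-12)²) = √225 = 15
|P_4P_1| = √((0)² + (21)²) = √441 = 21
Perimeter = 5 + 13 + 15 + 21 = 54.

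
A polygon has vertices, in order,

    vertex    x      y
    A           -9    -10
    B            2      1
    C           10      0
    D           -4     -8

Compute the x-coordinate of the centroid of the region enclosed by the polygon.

29/37

Apply the shoelace formula. First the cross-terms c_i = x_i·y_{i+1} − x_{i+1}·y_i:
  11, -10, -80, -32  ⇒  2A = -111, A = -55.5.
Then Σ (x_i + x_{i+1})·c_i = -261, so x̄ = -261 / (6·(-55.5)) = 29/37.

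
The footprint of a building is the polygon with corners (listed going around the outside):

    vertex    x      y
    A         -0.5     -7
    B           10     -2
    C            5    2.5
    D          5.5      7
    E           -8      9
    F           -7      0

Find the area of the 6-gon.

172.375

Σ = (71) + (35) + (21.25) + (105.5) + (63) + (49) = 344.75
Area = |Σ|/2 = 172.375.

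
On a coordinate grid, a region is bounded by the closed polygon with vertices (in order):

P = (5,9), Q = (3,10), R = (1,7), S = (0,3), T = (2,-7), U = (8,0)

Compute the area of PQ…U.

79.5

Σ = (23) + (11) + (3) + (-6) + (56) + (72) = 159
Area = |Σ|/2 = 79.5.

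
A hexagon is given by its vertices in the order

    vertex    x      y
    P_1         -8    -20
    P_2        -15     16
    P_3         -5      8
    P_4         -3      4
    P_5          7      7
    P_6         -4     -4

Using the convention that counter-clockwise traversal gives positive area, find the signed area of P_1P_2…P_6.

Apply the shoelace (surveyor's) formula: 2A = Σ (x_i·y_{i+1} − x_{i+1}·y_i), indices taken mod 6.
Σ = (-428) + (-40) + (4) + (-49) + (0) + (48) = -465
Signed area = Σ/2 = -232.5 (negative ⇒ clockwise traversal).

-232.5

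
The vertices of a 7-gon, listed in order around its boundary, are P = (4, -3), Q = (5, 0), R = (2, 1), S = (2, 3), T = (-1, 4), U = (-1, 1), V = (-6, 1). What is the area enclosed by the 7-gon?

Cross-terms: 15, 5, 4, 11, 3, 5, 14  ⇒  Σ = 57
Area = |Σ|/2 = 28.5.

28.5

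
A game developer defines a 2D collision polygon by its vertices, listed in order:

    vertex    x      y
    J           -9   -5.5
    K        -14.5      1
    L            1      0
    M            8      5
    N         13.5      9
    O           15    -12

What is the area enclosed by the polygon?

Apply the surveyor's formula: 2A = Σ (x_i·y_{i+1} − x_{i+1}·y_i), indices taken mod 6.
Σ = (-88.75) + (-1) + (5) + (4.5) + (-297) + (-190.5) = -567.75
Area = |Σ|/2 = 283.875.

283.875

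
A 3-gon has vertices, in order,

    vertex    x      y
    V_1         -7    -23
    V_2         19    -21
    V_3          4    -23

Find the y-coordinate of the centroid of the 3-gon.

-67/3

Apply the shoelace (surveyor's) formula. First the cross-terms c_i = x_i·y_{i+1} − x_{i+1}·y_i:
  584, -353, -253  ⇒  2A = -22, A = -11.
Then Σ (y_i + y_{i+1})·c_i = 1474, so ȳ = 1474 / (6·(-11)) = -67/3.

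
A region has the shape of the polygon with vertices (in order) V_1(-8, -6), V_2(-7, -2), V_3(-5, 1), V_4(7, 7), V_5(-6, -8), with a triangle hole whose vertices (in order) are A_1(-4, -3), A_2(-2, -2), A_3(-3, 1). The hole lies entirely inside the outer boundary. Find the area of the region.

Outer boundary:
Apply the shoelace (surveyor's) formula: 2A = Σ (x_i·y_{i+1} − x_{i+1}·y_i), indices taken mod 5.
Σ = (-26) + (-17) + (-42) + (-14) + (-28) = -127
Area = |Σ|/2 = 63.5.
Hole:
Apply the shoelace (surveyor's) formula: 2A = Σ (x_i·y_{i+1} − x_{i+1}·y_i), indices taken mod 3.
A_1→A_2: (-4)(-2) − (-2)(-3) = 2
A_2→A_3: (-2)(1) − (-3)(-2) = -8
A_3→A_1: (-3)(-3) − (-4)(1) = 13
Σ = 7
Area = |Σ|/2 = 3.5.
Net area = 63.5 − 3.5 = 60.

60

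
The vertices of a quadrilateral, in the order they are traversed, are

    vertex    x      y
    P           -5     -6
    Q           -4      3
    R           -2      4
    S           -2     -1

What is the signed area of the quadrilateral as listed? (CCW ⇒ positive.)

Apply the shoelace formula: 2A = Σ (x_i·y_{i+1} − x_{i+1}·y_i), indices taken mod 4.
Σ = (-39) + (-10) + (10) + (7) = -32
Signed area = Σ/2 = -16 (negative ⇒ clockwise traversal).

-16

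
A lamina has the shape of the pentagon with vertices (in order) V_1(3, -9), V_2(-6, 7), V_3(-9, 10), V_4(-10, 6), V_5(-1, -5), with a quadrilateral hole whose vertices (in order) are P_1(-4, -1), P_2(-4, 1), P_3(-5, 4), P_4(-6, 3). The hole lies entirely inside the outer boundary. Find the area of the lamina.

Outer boundary:
Σ = (-33) + (3) + (46) + (56) + (24) = 96
Area = |Σ|/2 = 48.
Hole:
Cross-terms: -8, -11, 9, 18  ⇒  Σ = 8
Area = |Σ|/2 = 4.
Net area = 48 − 4 = 44.

44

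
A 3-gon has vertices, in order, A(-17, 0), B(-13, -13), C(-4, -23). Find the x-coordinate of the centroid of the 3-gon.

Apply the shoelace (surveyor's) formula. First the cross-terms c_i = x_i·y_{i+1} − x_{i+1}·y_i:
  221, 247, -391  ⇒  2A = 77, A = 38.5.
Then Σ (x_i + x_{i+1})·c_i = -2618, so x̄ = -2618 / (6·38.5) = -34/3.

-34/3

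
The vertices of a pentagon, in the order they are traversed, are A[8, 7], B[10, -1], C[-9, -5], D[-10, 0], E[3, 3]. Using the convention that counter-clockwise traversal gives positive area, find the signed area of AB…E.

Apply the surveyor's formula: 2A = Σ (x_i·y_{i+1} − x_{i+1}·y_i), indices taken mod 5.
Σ = (-78) + (-59) + (-50) + (-30) + (-3) = -220
Signed area = Σ/2 = -110 (negative ⇒ clockwise traversal).

-110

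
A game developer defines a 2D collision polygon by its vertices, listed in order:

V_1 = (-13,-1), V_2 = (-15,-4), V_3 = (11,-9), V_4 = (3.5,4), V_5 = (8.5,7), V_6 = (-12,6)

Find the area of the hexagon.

Cross-terms: 37, 179, 75.5, -9.5, 135, 90  ⇒  Σ = 507
Area = |Σ|/2 = 253.5.

253.5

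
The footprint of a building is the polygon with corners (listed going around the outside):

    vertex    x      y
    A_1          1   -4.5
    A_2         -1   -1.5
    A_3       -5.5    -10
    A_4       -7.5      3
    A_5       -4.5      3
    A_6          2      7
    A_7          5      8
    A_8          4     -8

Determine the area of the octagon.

121.625

A_1→A_2: (1)(-1.5) − (-1)(-4.5) = -6
A_2→A_3: (-1)(-10) − (-5.5)(-1.5) = 1.75
A_3→A_4: (-5.5)(3) − (-7.5)(-10) = -91.5
A_4→A_5: (-7.5)(3) − (-4.5)(3) = -9
A_5→A_6: (-4.5)(7) − (2)(3) = -37.5
A_6→A_7: (2)(8) − (5)(7) = -19
A_7→A_8: (5)(-8) − (4)(8) = -72
A_8→A_1: (4)(-4.5) − (1)(-8) = -10
Σ = -243.25
Area = |Σ|/2 = 121.625.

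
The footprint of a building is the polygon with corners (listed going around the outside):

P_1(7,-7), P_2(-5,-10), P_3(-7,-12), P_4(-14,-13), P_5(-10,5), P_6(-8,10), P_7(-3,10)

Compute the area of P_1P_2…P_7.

275.5

Apply the shoelace (surveyor's) formula: 2A = Σ (x_i·y_{i+1} − x_{i+1}·y_i), indices taken mod 7.
P_1→P_2: (7)(-10) − (-5)(-7) = -105
P_2→P_3: (-5)(-12) − (-7)(-10) = -10
P_3→P_4: (-7)(-13) − (-14)(-12) = -77
P_4→P_5: (-14)(5) − (-10)(-13) = -200
P_5→P_6: (-10)(10) − (-8)(5) = -60
P_6→P_7: (-8)(10) − (-3)(10) = -50
P_7→P_1: (-3)(-7) − (7)(10) = -49
Σ = -551
Area = |Σ|/2 = 275.5.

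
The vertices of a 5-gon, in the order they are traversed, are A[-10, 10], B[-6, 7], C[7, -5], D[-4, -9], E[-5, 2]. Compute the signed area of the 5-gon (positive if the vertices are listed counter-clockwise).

-97.5

Apply the shoelace formula: 2A = Σ (x_i·y_{i+1} − x_{i+1}·y_i), indices taken mod 5.
Σ = (-10) + (-19) + (-83) + (-53) + (-30) = -195
Signed area = Σ/2 = -97.5 (negative ⇒ clockwise traversal).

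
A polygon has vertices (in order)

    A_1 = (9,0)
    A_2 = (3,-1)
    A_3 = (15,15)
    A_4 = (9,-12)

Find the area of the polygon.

78

Apply the shoelace (surveyor's) formula: 2A = Σ (x_i·y_{i+1} − x_{i+1}·y_i), indices taken mod 4.
Σ = (-9) + (60) + (-315) + (108) = -156
Area = |Σ|/2 = 78.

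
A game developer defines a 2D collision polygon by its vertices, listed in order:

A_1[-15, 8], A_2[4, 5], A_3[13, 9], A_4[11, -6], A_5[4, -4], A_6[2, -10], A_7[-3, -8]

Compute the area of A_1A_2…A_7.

277.5

Apply the surveyor's formula: 2A = Σ (x_i·y_{i+1} − x_{i+1}·y_i), indices taken mod 7.
Σ = (-107) + (-29) + (-177) + (-20) + (-32) + (-46) + (-144) = -555
Area = |Σ|/2 = 277.5.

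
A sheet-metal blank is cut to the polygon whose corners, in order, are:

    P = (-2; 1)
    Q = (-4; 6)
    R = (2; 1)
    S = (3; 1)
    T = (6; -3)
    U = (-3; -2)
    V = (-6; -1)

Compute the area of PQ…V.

Apply the shoelace formula: 2A = Σ (x_i·y_{i+1} − x_{i+1}·y_i), indices taken mod 7.
P→Q: (-2)(6) − (-4)(1) = -8
Q→R: (-4)(1) − (2)(6) = -16
R→S: (2)(1) − (3)(1) = -1
S→T: (3)(-3) − (6)(1) = -15
T→U: (6)(-2) − (-3)(-3) = -21
U→V: (-3)(-1) − (-6)(-2) = -9
V→P: (-6)(1) − (-2)(-1) = -8
Σ = -78
Area = |Σ|/2 = 39.

39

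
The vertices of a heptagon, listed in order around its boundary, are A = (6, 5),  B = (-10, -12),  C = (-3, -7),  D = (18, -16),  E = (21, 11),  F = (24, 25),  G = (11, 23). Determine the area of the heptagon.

587.5

Apply Gauss's area formula: 2A = Σ (x_i·y_{i+1} − x_{i+1}·y_i), indices taken mod 7.
Σ = (-22) + (34) + (174) + (534) + (261) + (277) + (-83) = 1175
Area = |Σ|/2 = 587.5.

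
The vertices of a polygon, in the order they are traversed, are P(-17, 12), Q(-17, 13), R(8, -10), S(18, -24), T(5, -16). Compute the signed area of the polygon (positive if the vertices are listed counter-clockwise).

Apply Gauss's area formula: 2A = Σ (x_i·y_{i+1} − x_{i+1}·y_i), indices taken mod 5.
P→Q: (-17)(13) − (-17)(12) = -17
Q→R: (-17)(-10) − (8)(13) = 66
R→S: (8)(-24) − (18)(-10) = -12
S→T: (18)(-16) − (5)(-24) = -168
T→P: (5)(12) − (-17)(-16) = -212
Σ = -343
Signed area = Σ/2 = -171.5 (negative ⇒ clockwise traversal).

-171.5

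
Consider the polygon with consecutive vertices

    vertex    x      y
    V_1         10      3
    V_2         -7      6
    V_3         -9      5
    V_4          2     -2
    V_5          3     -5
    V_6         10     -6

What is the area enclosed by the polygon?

113

Apply the shoelace formula: 2A = Σ (x_i·y_{i+1} − x_{i+1}·y_i), indices taken mod 6.
Σ = (81) + (19) + (8) + (-4) + (32) + (90) = 226
Area = |Σ|/2 = 113.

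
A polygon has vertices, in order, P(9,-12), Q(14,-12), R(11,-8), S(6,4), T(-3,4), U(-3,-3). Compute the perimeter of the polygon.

|PQ| = √((5)² + (0)²) = √25 = 5
|QR| = √((-3)² + (4)²) = √25 = 5
|RS| = √((-5)² + (12)²) = √169 = 13
|ST| = √((-9)² + (0)²) = √81 = 9
|TU| = √((0)² + (-7)²) = √49 = 7
|UP| = √((12)² + (-9)²) = √225 = 15
Perimeter = 5 + 5 + 13 + 9 + 7 + 15 = 54.

54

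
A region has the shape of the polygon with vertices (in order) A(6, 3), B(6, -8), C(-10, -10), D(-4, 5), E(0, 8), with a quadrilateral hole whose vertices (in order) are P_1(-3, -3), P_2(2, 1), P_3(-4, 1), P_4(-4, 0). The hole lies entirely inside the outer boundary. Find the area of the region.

Outer boundary:
Apply the shoelace formula: 2A = Σ (x_i·y_{i+1} − x_{i+1}·y_i), indices taken mod 5.
Σ = (-66) + (-140) + (-90) + (-32) + (-48) = -376
Area = |Σ|/2 = 188.
Hole:
Apply the shoelace formula: 2A = Σ (x_i·y_{i+1} − x_{i+1}·y_i), indices taken mod 4.
Σ = (3) + (6) + (4) + (12) = 25
Area = |Σ|/2 = 12.5.
Net area = 188 − 12.5 = 175.5.

175.5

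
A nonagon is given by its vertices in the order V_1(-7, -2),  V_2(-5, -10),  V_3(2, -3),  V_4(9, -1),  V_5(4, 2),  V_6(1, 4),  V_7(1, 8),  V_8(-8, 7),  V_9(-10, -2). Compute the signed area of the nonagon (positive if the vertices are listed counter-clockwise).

161.5

Apply the surveyor's formula: 2A = Σ (x_i·y_{i+1} − x_{i+1}·y_i), indices taken mod 9.
Cross-terms: 60, 35, 25, 22, 14, 4, 71, 86, 6  ⇒  Σ = 323
Signed area = Σ/2 = 161.5 (positive ⇒ counter-clockwise traversal).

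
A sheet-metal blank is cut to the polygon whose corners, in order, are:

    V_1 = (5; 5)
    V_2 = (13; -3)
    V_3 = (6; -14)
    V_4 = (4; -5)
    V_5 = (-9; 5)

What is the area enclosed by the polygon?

Apply Gauss's area formula: 2A = Σ (x_i·y_{i+1} − x_{i+1}·y_i), indices taken mod 5.
Σ = (-80) + (-164) + (26) + (-25) + (-70) = -313
Area = |Σ|/2 = 156.5.

156.5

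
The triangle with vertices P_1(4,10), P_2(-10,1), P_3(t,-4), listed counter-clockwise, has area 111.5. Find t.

7

The doubled signed area Σ (x_i y_{i+1} − x_{i+1} y_i) is linear in t.
With t=0 it equals 160; the coefficient of t is 9 (from the two edges through P_3).
So 9·t + 160 = 2·111.5 = 223 ⇒ t = 7.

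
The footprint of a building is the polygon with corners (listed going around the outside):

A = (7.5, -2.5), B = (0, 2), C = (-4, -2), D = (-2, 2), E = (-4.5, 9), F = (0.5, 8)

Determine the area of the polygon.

49.875

Cross-terms: 15, 8, -12, -9, -40.5, -61.25  ⇒  Σ = -99.75
Area = |Σ|/2 = 49.875.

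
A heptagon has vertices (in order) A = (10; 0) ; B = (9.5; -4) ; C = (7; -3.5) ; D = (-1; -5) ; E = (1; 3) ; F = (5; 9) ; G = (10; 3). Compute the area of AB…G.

Σ = (-40) + (-5.25) + (-38.5) + (2) + (-6) + (-75) + (-30) = -192.75
Area = |Σ|/2 = 96.375.

96.375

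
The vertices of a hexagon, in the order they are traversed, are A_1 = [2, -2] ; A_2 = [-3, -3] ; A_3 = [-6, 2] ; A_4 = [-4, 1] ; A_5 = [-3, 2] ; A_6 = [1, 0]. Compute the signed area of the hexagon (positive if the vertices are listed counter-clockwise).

-21.5

Cross-terms: -12, -24, 2, -5, -2, -2  ⇒  Σ = -43
Signed area = Σ/2 = -21.5 (negative ⇒ clockwise traversal).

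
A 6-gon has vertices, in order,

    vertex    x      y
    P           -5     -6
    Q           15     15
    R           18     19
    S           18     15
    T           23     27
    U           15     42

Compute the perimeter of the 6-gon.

|PQ| = √((20)² + (21)²) = √841 = 29
|QR| = √((3)² + (4)²) = √25 = 5
|RS| = √((0)² + (-4)²) = √16 = 4
|ST| = √((5)² + (12)²) = √169 = 13
|TU| = √((-8)² + (15)²) = √289 = 17
|UP| = √((-20)² + (-48)²) = √2704 = 52
Perimeter = 29 + 5 + 4 + 13 + 17 + 52 = 120.

120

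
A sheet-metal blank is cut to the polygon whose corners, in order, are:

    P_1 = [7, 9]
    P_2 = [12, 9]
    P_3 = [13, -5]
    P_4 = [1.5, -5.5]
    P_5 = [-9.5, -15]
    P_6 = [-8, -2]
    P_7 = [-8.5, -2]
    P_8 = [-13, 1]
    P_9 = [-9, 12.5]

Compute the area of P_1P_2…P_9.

409.625

Σ = (-45) + (-177) + (-64) + (-74.75) + (-101) + (-1) + (-34.5) + (-153.5) + (-168.5) = -819.25
Area = |Σ|/2 = 409.625.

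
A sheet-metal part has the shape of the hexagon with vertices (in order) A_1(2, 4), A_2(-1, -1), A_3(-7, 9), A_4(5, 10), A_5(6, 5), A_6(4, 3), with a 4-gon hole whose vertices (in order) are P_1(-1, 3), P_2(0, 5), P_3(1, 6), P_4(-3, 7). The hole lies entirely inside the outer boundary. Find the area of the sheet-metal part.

71.5

Outer boundary:
Apply Gauss's area formula: 2A = Σ (x_i·y_{i+1} − x_{i+1}·y_i), indices taken mod 6.
Cross-terms: 2, -16, -115, -35, -2, 10  ⇒  Σ = -156
Area = |Σ|/2 = 78.
Hole:
Σ = (-5) + (-5) + (25) + (-2) = 13
Area = |Σ|/2 = 6.5.
Net area = 78 − 6.5 = 71.5.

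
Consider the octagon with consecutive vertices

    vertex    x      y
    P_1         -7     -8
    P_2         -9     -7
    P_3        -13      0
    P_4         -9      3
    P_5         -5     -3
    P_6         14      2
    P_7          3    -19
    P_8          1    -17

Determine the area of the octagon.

255

Apply Gauss's area formula: 2A = Σ (x_i·y_{i+1} − x_{i+1}·y_i), indices taken mod 8.
Cross-terms: -23, -91, -39, 42, 32, -272, -32, -127  ⇒  Σ = -510
Area = |Σ|/2 = 255.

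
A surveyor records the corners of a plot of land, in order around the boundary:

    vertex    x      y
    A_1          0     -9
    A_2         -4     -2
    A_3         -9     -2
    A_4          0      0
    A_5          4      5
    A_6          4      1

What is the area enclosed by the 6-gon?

Apply the surveyor's formula: 2A = Σ (x_i·y_{i+1} − x_{i+1}·y_i), indices taken mod 6.
Σ = (-36) + (-10) + (0) + (0) + (-16) + (-36) = -98
Area = |Σ|/2 = 49.

49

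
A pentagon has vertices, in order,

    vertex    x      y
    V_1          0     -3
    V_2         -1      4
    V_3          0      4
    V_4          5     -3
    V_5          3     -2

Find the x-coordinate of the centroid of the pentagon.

Apply the surveyor's formula. First the cross-terms c_i = x_i·y_{i+1} − x_{i+1}·y_i:
  -3, -4, -20, -1, -9  ⇒  2A = -37, A = -18.5.
Then Σ (x_i + x_{i+1})·c_i = -128, so x̄ = -128 / (6·(-18.5)) = 128/111.

128/111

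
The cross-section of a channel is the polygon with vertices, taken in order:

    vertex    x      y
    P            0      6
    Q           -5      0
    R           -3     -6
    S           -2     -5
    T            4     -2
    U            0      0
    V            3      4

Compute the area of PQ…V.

52.5

Apply the shoelace formula: 2A = Σ (x_i·y_{i+1} − x_{i+1}·y_i), indices taken mod 7.
P→Q: (0)(0) − (-5)(6) = 30
Q→R: (-5)(-6) − (-3)(0) = 30
R→S: (-3)(-5) − (-2)(-6) = 3
S→T: (-2)(-2) − (4)(-5) = 24
T→U: (4)(0) − (0)(-2) = 0
U→V: (0)(4) − (3)(0) = 0
V→P: (3)(6) − (0)(4) = 18
Σ = 105
Area = |Σ|/2 = 52.5.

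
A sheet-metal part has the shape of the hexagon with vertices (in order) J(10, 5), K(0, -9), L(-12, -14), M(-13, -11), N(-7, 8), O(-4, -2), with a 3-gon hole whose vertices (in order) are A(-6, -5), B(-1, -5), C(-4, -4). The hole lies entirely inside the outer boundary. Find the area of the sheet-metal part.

189

Outer boundary:
Apply the shoelace formula: 2A = Σ (x_i·y_{i+1} − x_{i+1}·y_i), indices taken mod 6.
Σ = (-90) + (-108) + (-50) + (-181) + (46) + (0) = -383
Area = |Σ|/2 = 191.5.
Hole:
Apply the shoelace (surveyor's) formula: 2A = Σ (x_i·y_{i+1} − x_{i+1}·y_i), indices taken mod 3.
Σ = (25) + (-16) + (-4) = 5
Area = |Σ|/2 = 2.5.
Net area = 191.5 − 2.5 = 189.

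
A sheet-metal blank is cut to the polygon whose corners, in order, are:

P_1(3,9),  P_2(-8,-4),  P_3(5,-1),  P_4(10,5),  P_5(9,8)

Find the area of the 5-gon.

Apply the surveyor's formula: 2A = Σ (x_i·y_{i+1} − x_{i+1}·y_i), indices taken mod 5.
P_1→P_2: (3)(-4) − (-8)(9) = 60
P_2→P_3: (-8)(-1) − (5)(-4) = 28
P_3→P_4: (5)(5) − (10)(-1) = 35
P_4→P_5: (10)(8) − (9)(5) = 35
P_5→P_1: (9)(9) − (3)(8) = 57
Σ = 215
Area = |Σ|/2 = 107.5.

107.5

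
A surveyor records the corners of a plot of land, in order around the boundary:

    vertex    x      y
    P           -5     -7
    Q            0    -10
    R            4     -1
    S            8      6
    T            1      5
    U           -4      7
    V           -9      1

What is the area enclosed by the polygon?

Σ = (50) + (40) + (32) + (34) + (27) + (59) + (68) = 310
Area = |Σ|/2 = 155.

155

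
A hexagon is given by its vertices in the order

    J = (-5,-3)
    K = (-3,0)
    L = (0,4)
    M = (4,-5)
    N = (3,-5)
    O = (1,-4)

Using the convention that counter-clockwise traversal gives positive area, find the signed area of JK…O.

Apply the shoelace (surveyor's) formula: 2A = Σ (x_i·y_{i+1} − x_{i+1}·y_i), indices taken mod 6.
J→K: (-5)(0) − (-3)(-3) = -9
K→L: (-3)(4) − (0)(0) = -12
L→M: (0)(-5) − (4)(4) = -16
M→N: (4)(-5) − (3)(-5) = -5
N→O: (3)(-4) − (1)(-5) = -7
O→J: (1)(-3) − (-5)(-4) = -23
Σ = -72
Signed area = Σ/2 = -36 (negative ⇒ clockwise traversal).

-36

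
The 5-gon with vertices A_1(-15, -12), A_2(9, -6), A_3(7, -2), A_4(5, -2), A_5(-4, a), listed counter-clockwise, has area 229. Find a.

10

The doubled signed area Σ (x_i y_{i+1} − x_{i+1} y_i) is linear in a.
With a=0 it equals 258; the coefficient of a is 20 (from the two edges through A_5).
So 20·a + 258 = 2·229 = 458 ⇒ a = 10.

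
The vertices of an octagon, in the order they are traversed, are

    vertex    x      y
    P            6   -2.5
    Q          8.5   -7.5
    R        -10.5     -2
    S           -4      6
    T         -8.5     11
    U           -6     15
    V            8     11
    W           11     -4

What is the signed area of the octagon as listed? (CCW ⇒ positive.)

Apply the shoelace (surveyor's) formula: 2A = Σ (x_i·y_{i+1} − x_{i+1}·y_i), indices taken mod 8.
Cross-terms: -23.75, -95.75, -71, 7, -61.5, -186, -153, -3.5  ⇒  Σ = -587.5
Signed area = Σ/2 = -293.75 (negative ⇒ clockwise traversal).

-293.75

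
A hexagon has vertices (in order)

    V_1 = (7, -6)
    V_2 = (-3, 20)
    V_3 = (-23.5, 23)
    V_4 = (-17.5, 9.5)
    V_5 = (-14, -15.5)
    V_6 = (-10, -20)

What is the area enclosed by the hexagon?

715.75

Cross-terms: 122, 401, 179.25, 404.25, 125, 200  ⇒  Σ = 1431.5
Area = |Σ|/2 = 715.75.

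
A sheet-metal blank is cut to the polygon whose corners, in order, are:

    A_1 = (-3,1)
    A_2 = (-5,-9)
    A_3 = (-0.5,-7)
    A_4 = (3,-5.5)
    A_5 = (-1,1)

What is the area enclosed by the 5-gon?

42.875

Cross-terms: 32, 30.5, 23.75, -2.5, 2  ⇒  Σ = 85.75
Area = |Σ|/2 = 42.875.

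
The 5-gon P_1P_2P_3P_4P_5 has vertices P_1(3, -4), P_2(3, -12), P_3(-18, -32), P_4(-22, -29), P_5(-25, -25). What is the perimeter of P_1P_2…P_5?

82

|P_1P_2| = √((0)² + (-8)²) = √64 = 8
|P_2P_3| = √((-21)² + (-20)²) = √841 = 29
|P_3P_4| = √((-4)² + (3)²) = √25 = 5
|P_4P_5| = √((-3)² + (4)²) = √25 = 5
|P_5P_1| = √((28)² + (21)²) = √1225 = 35
Perimeter = 8 + 29 + 5 + 5 + 35 = 82.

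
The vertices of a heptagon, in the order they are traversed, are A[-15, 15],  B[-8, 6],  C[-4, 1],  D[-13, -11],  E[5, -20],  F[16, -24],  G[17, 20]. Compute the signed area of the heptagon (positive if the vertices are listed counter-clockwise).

Cross-terms: 30, 16, 57, 315, 200, 728, 555  ⇒  Σ = 1901
Signed area = Σ/2 = 950.5 (positive ⇒ counter-clockwise traversal).

950.5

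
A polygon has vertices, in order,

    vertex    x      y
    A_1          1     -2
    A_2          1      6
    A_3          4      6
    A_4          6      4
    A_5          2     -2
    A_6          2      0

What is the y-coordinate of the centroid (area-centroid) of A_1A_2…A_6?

Apply the shoelace formula. First the cross-terms c_i = x_i·y_{i+1} − x_{i+1}·y_i:
  8, -18, -20, -20, 4, -4  ⇒  2A = -50, A = -25.
Then Σ (y_i + y_{i+1})·c_i = -424, so ȳ = -424 / (6·(-25)) = 212/75.

212/75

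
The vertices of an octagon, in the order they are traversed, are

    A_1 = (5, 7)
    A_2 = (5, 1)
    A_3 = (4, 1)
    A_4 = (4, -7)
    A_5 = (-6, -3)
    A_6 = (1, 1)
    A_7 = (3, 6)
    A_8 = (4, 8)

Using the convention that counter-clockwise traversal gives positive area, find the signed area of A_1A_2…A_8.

-63.5

Apply the surveyor's formula: 2A = Σ (x_i·y_{i+1} − x_{i+1}·y_i), indices taken mod 8.
A_1→A_2: (5)(1) − (5)(7) = -30
A_2→A_3: (5)(1) − (4)(1) = 1
A_3→A_4: (4)(-7) − (4)(1) = -32
A_4→A_5: (4)(-3) − (-6)(-7) = -54
A_5→A_6: (-6)(1) − (1)(-3) = -3
A_6→A_7: (1)(6) − (3)(1) = 3
A_7→A_8: (3)(8) − (4)(6) = 0
A_8→A_1: (4)(7) − (5)(8) = -12
Σ = -127
Signed area = Σ/2 = -63.5 (negative ⇒ clockwise traversal).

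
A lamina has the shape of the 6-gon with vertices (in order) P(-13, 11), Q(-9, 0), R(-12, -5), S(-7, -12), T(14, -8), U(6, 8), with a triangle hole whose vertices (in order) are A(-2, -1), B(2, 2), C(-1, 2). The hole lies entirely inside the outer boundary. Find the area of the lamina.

Outer boundary:
Apply the surveyor's formula: 2A = Σ (x_i·y_{i+1} − x_{i+1}·y_i), indices taken mod 6.
Σ = (99) + (45) + (109) + (224) + (160) + (170) = 807
Area = |Σ|/2 = 403.5.
Hole:
Apply the shoelace formula: 2A = Σ (x_i·y_{i+1} − x_{i+1}·y_i), indices taken mod 3.
A→B: (-2)(2) − (2)(-1) = -2
B→C: (2)(2) − (-1)(2) = 6
C→A: (-1)(-1) − (-2)(2) = 5
Σ = 9
Area = |Σ|/2 = 4.5.
Net area = 403.5 − 4.5 = 399.

399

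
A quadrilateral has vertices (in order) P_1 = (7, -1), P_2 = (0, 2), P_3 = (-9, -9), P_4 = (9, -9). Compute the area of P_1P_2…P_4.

124

P_1→P_2: (7)(2) − (0)(-1) = 14
P_2→P_3: (0)(-9) − (-9)(2) = 18
P_3→P_4: (-9)(-9) − (9)(-9) = 162
P_4→P_1: (9)(-1) − (7)(-9) = 54
Σ = 248
Area = |Σ|/2 = 124.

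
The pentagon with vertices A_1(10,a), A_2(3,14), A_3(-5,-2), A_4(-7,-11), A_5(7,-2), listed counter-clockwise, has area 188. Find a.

Write out the shoelace sum; only the two edges meeting at A_1 involve a:
2·Area = [(7·a − 10·(-2)) + (10·14 − 3·a)] + 196
       = 4·a + 356 = 376
⇒ a = 5.

5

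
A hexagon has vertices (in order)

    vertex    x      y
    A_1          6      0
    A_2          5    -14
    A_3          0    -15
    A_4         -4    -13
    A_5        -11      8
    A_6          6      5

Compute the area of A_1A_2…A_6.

263.5

A_1→A_2: (6)(-14) − (5)(0) = -84
A_2→A_3: (5)(-15) − (0)(-14) = -75
A_3→A_4: (0)(-13) − (-4)(-15) = -60
A_4→A_5: (-4)(8) − (-11)(-13) = -175
A_5→A_6: (-11)(5) − (6)(8) = -103
A_6→A_1: (6)(0) − (6)(5) = -30
Σ = -527
Area = |Σ|/2 = 263.5.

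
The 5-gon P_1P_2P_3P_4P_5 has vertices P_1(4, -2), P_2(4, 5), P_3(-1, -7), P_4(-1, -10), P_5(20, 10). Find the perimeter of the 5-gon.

72

|P_1P_2| = √((0)² + (7)²) = √49 = 7
|P_2P_3| = √((-5)² + (-12)²) = √169 = 13
|P_3P_4| = √((0)² + (-3)²) = √9 = 3
|P_4P_5| = √((21)² + (20)²) = √841 = 29
|P_5P_1| = √((-16)² + (-12)²) = √400 = 20
Perimeter = 7 + 13 + 3 + 29 + 20 = 72.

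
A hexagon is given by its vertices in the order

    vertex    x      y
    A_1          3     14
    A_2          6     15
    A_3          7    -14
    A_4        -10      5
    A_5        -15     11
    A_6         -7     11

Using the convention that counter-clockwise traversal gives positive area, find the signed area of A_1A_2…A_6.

Apply the shoelace formula: 2A = Σ (x_i·y_{i+1} − x_{i+1}·y_i), indices taken mod 6.
Σ = (-39) + (-189) + (-105) + (-35) + (-88) + (-131) = -587
Signed area = Σ/2 = -293.5 (negative ⇒ clockwise traversal).

-293.5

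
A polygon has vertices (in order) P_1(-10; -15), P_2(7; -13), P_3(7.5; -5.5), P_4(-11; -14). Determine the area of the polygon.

76.75

Apply Gauss's area formula: 2A = Σ (x_i·y_{i+1} − x_{i+1}·y_i), indices taken mod 4.
P_1→P_2: (-10)(-13) − (7)(-15) = 235
P_2→P_3: (7)(-5.5) − (7.5)(-13) = 59
P_3→P_4: (7.5)(-14) − (-11)(-5.5) = -165.5
P_4→P_1: (-11)(-15) − (-10)(-14) = 25
Σ = 153.5
Area = |Σ|/2 = 76.75.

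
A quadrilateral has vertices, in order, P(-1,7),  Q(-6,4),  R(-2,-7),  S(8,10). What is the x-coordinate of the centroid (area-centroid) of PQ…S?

Apply the surveyor's formula. First the cross-terms c_i = x_i·y_{i+1} − x_{i+1}·y_i:
  38, 50, 36, 66  ⇒  2A = 190, A = 95.
Then Σ (x_i + x_{i+1})·c_i = 12, so x̄ = 12 / (6·95) = 2/95.

2/95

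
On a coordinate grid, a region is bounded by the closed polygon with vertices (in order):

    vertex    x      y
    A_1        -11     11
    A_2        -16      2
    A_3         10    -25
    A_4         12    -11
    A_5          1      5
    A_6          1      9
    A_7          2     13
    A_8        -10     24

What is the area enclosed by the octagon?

563

Cross-terms: 154, 380, 190, 71, 4, -5, 178, 154  ⇒  Σ = 1126
Area = |Σ|/2 = 563.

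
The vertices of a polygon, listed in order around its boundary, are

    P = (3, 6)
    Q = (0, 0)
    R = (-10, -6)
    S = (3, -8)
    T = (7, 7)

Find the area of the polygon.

98

P→Q: (3)(0) − (0)(6) = 0
Q→R: (0)(-6) − (-10)(0) = 0
R→S: (-10)(-8) − (3)(-6) = 98
S→T: (3)(7) − (7)(-8) = 77
T→P: (7)(6) − (3)(7) = 21
Σ = 196
Area = |Σ|/2 = 98.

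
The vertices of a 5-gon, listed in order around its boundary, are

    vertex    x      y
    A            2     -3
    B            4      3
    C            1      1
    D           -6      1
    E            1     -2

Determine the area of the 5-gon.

19

Apply the shoelace (surveyor's) formula: 2A = Σ (x_i·y_{i+1} − x_{i+1}·y_i), indices taken mod 5.
Σ = (18) + (1) + (7) + (11) + (1) = 38
Area = |Σ|/2 = 19.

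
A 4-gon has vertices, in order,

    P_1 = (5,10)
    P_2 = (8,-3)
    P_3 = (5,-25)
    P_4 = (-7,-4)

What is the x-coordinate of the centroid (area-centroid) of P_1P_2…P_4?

Apply the surveyor's formula. First the cross-terms c_i = x_i·y_{i+1} − x_{i+1}·y_i:
  -95, -185, -195, -50  ⇒  2A = -525, A = -262.5.
Then Σ (x_i + x_{i+1})·c_i = -3150, so x̄ = -3150 / (6·(-262.5)) = 2.

2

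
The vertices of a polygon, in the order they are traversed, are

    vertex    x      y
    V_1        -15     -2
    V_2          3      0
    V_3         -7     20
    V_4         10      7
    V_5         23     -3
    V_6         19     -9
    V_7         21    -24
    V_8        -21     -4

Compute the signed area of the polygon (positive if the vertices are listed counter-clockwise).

-698.5

Apply Gauss's area formula: 2A = Σ (x_i·y_{i+1} − x_{i+1}·y_i), indices taken mod 8.
Cross-terms: 6, 60, -249, -191, -150, -267, -588, -18  ⇒  Σ = -1397
Signed area = Σ/2 = -698.5 (negative ⇒ clockwise traversal).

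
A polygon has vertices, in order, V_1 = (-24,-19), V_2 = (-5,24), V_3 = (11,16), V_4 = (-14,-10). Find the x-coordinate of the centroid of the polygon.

Apply the shoelace formula. First the cross-terms c_i = x_i·y_{i+1} − x_{i+1}·y_i:
  -671, -344, 114, 26  ⇒  2A = -875, A = -437.5.
Then Σ (x_i + x_{i+1})·c_i = 16065, so x̄ = 16065 / (6·(-437.5)) = -6.12.

-6.12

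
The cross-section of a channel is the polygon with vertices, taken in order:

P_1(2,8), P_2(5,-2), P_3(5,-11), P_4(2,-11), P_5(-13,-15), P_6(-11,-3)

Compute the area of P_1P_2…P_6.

Apply Gauss's area formula: 2A = Σ (x_i·y_{i+1} − x_{i+1}·y_i), indices taken mod 6.
Σ = (-44) + (-45) + (-33) + (-173) + (-126) + (-82) = -503
Area = |Σ|/2 = 251.5.

251.5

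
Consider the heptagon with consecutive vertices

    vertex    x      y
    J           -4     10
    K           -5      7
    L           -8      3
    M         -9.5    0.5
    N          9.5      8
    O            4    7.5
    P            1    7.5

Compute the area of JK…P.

Apply the shoelace formula: 2A = Σ (x_i·y_{i+1} − x_{i+1}·y_i), indices taken mod 7.
Cross-terms: 22, 41, 24.5, -80.75, 39.25, 22.5, 40  ⇒  Σ = 108.5
Area = |Σ|/2 = 54.25.

54.25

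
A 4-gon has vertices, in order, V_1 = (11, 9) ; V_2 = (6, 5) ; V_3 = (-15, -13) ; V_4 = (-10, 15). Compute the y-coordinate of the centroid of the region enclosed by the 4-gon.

566/153

Apply the surveyor's formula. First the cross-terms c_i = x_i·y_{i+1} − x_{i+1}·y_i:
  1, -3, -355, -255  ⇒  2A = -612, A = -306.
Then Σ (y_i + y_{i+1})·c_i = -6792, so ȳ = -6792 / (6·(-306)) = 566/153.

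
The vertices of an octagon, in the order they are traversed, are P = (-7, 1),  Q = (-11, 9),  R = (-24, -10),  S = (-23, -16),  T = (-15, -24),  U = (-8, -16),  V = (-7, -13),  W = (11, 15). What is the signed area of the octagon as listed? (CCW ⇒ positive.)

Apply the shoelace (surveyor's) formula: 2A = Σ (x_i·y_{i+1} − x_{i+1}·y_i), indices taken mod 8.
P→Q: (-7)(9) − (-11)(1) = -52
Q→R: (-11)(-10) − (-24)(9) = 326
R→S: (-24)(-16) − (-23)(-10) = 154
S→T: (-23)(-24) − (-15)(-16) = 312
T→U: (-15)(-16) − (-8)(-24) = 48
U→V: (-8)(-13) − (-7)(-16) = -8
V→W: (-7)(15) − (11)(-13) = 38
W→P: (11)(1) − (-7)(15) = 116
Σ = 934
Signed area = Σ/2 = 467 (positive ⇒ counter-clockwise traversal).

467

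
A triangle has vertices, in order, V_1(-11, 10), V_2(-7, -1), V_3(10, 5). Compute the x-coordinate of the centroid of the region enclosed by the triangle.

-8/3

Apply Gauss's area formula. First the cross-terms c_i = x_i·y_{i+1} − x_{i+1}·y_i:
  81, -25, 155  ⇒  2A = 211, A = 105.5.
Then Σ (x_i + x_{i+1})·c_i = -1688, so x̄ = -1688 / (6·105.5) = -8/3.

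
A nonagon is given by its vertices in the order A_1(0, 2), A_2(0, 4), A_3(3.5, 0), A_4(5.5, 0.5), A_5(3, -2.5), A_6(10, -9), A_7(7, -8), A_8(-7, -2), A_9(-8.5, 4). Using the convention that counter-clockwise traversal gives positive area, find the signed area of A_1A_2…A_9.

-89.25

Apply the shoelace formula: 2A = Σ (x_i·y_{i+1} − x_{i+1}·y_i), indices taken mod 9.
Σ = (0) + (-14) + (1.75) + (-15.25) + (-2) + (-17) + (-70) + (-45) + (-17) = -178.5
Signed area = Σ/2 = -89.25 (negative ⇒ clockwise traversal).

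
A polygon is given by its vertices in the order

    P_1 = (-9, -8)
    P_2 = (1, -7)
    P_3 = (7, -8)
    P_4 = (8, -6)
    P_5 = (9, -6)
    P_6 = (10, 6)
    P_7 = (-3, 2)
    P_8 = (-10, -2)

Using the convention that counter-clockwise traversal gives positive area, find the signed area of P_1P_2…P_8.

Apply Gauss's area formula: 2A = Σ (x_i·y_{i+1} − x_{i+1}·y_i), indices taken mod 8.
Cross-terms: 71, 41, 22, 6, 114, 38, 26, 62  ⇒  Σ = 380
Signed area = Σ/2 = 190 (positive ⇒ counter-clockwise traversal).

190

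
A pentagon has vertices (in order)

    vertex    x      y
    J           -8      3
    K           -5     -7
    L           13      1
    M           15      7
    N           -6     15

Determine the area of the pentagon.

301

Apply the surveyor's formula: 2A = Σ (x_i·y_{i+1} − x_{i+1}·y_i), indices taken mod 5.
Σ = (71) + (86) + (76) + (267) + (102) = 602
Area = |Σ|/2 = 301.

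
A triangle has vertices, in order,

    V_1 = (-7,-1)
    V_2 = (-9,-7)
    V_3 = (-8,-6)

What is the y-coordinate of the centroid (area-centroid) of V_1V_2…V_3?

Apply the shoelace (surveyor's) formula. First the cross-terms c_i = x_i·y_{i+1} − x_{i+1}·y_i:
  40, -2, -34  ⇒  2A = 4, A = 2.
Then Σ (y_i + y_{i+1})·c_i = -56, so ȳ = -56 / (6·2) = -14/3.

-14/3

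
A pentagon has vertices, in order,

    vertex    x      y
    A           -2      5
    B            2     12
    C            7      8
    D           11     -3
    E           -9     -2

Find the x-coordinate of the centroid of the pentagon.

237/103

Apply the surveyor's formula. First the cross-terms c_i = x_i·y_{i+1} − x_{i+1}·y_i:
  -34, -68, -109, -49, -49  ⇒  2A = -309, A = -154.5.
Then Σ (x_i + x_{i+1})·c_i = -2133, so x̄ = -2133 / (6·(-154.5)) = 237/103.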